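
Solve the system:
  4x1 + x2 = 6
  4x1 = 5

x1 = 5/4, x2 = 1

Row-reduce the augmented matrix:
R1 ← R1 / (4).
R2 ← R2 − 4·R1.
R2 ← R2 / (-1).
R1 ← R1 − 1/4·R2.
Reading off the reduced rows gives x1 = 5/4, x2 = 1.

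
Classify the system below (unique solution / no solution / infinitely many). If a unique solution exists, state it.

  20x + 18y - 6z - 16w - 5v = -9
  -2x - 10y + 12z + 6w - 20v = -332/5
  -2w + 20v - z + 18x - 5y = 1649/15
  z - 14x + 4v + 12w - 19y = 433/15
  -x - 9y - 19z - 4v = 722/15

x = 11/5, y = -2, z = -7/3, w = 1, v = 3

Row-reduce the augmented matrix:
R1 ← R1 / (20).
R2 ← R2 + 2·R1.
R3 ← R3 − 18·R1.
R4 ← R4 + 14·R1.
R5 ← R5 + 1·R1.
R2 ← R2 / (-41/5).
R1 ← R1 − 9/10·R2.
R3 ← R3 + 106/5·R2.
R4 ← R4 + 32/5·R2.
R5 ← R5 + 81/10·R2.
R3 ← R3 / (-1028/41).
R1 ← R1 − 39/41·R3.
R2 ← R2 + 57/41·R3.
R4 ← R4 + 496/41·R3.
R5 ← R5 + 1253/41·R3.
R4 ← R4 / (-804/257).
R1 ← R1 + 143/514·R4.
R2 ← R2 + 305/514·R4.
R3 ← R3 + 21/514·R4.
R5 ← R5 + 3287/514·R4.
R5 ← R5 / (-114985/3216).
R1 ← R1 − 7391/3216·R5.
R2 ← R2 − 6965/3216·R5.
R3 ← R3 + 3021/1072·R5.
R4 ← R4 − 10739/1608·R5.
Reading off the reduced rows gives x = 11/5, y = -2, z = -7/3, w = 1, v = 3.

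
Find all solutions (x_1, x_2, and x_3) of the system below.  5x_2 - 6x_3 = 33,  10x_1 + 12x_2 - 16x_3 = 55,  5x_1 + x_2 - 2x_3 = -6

Row-reduce:
Swap R1 and R2.
R1 ← R1 / (10).
R3 ← R3 − 5·R1.
R2 ← R2 / (5).
R1 ← R1 − 6/5·R2.
R3 ← R3 + 5·R2.
Row 3 reduces to 0 = -1/2, a contradiction. The system is inconsistent.

no solution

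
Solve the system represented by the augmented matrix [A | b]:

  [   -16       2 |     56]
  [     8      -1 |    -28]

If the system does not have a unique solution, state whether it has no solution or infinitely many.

infinitely many solutions

Row-reduce:
R1 ← R1 / (-16).
R2 ← R2 − 8·R1.
Rank is 1 with 2 unknowns, leaving x_2 free.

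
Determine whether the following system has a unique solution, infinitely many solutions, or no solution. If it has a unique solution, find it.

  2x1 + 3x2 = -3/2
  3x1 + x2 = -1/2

From equation 2: x2 = -1/2 − 3·x1.
Substitute into equation 1 and solve: x1 = 0.
Then x2 = -1/2.

x1 = 0, x2 = -1/2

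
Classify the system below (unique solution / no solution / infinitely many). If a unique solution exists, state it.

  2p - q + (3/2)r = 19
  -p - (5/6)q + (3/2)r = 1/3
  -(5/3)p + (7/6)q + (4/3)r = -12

Row-reduce the augmented matrix:
R1 ← R1 / (2).
R2 ← R2 + 1·R1.
R3 ← R3 + 5/3·R1.
R2 ← R2 / (-4/3).
R1 ← R1 + 1/2·R2.
R3 ← R3 − 1/3·R2.
R3 ← R3 / (151/48).
R1 ← R1 + 3/32·R3.
R2 ← R2 + 27/16·R3.
Reading off the reduced rows gives p = 6, q = -4, r = 2.

p = 6, q = -4, r = 2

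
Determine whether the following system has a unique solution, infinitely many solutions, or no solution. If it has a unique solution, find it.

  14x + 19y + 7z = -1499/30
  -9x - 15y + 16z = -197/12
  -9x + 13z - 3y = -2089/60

Row-reduce the augmented matrix:
R1 ← R1 / (14).
R2 ← R2 + 9·R1.
R3 ← R3 + 9·R1.
R2 ← R2 / (-39/14).
R1 ← R1 − 19/14·R2.
R3 ← R3 − 129/14·R2.
R3 ← R3 / (1109/13).
R1 ← R1 − 409/39·R3.
R2 ← R2 + 287/39·R3.
Reading off the reduced rows gives x = 3/4, y = -11/5, z = -8/3.

x = 3/4, y = -11/5, z = -8/3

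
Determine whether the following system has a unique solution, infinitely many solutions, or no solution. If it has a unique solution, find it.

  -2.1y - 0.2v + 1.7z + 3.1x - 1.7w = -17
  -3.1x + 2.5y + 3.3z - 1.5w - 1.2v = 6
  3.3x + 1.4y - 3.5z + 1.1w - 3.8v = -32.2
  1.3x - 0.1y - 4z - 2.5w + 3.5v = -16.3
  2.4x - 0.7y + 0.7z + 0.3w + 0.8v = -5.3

Row-reduce the augmented matrix:
R1 ← R1 / (31/10).
R2 ← R2 + 31/10·R1.
R3 ← R3 − 33/10·R1.
R4 ← R4 − 13/10·R1.
R5 ← R5 − 12/5·R1.
R2 ← R2 / (2/5).
R1 ← R1 + 21/31·R2.
R3 ← R3 − 1127/310·R2.
R4 ← R4 − 121/155·R2.
R5 ← R5 − 287/310·R2.
R3 ← R3 / (-31467/620).
R1 ← R1 − 559/62·R3.
R2 ← R2 − 25/2·R3.
R4 ← R4 + 2243/155·R3.
R5 ← R5 + 7557/620·R3.
R4 ← R4 / (-244607/52445).
R1 ← R1 + 2981/10489·R4.
R2 ← R2 + 1262/10489·R4.
R3 ← R3 + 6612/10489·R4.
R5 ← R5 − 140461/104890·R4.
R5 ← R5 / (409111/133422).
R1 ← R1 + 69275/66711·R5.
R2 ← R2 + 89750/66711·R5.
R3 ← R3 + 45469/66711·R5.
R4 ← R4 + 53078/66711·R5.
Reading off the reduced rows gives x = -5, y = -2, z = 2, w = 5, v = 3.

x = -5, y = -2, z = 2, w = 5, v = 3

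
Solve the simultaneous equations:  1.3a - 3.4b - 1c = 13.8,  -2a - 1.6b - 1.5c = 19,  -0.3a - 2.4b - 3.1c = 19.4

Row-reduce the augmented matrix:
R1 ← R1 / (13/10).
R2 ← R2 + 2·R1.
R3 ← R3 + 3/10·R1.
R2 ← R2 / (-444/65).
R1 ← R1 + 34/13·R2.
R3 ← R3 + 207/65·R2.
R3 ← R3 / (-2833/1480).
R1 ← R1 − 175/444·R3.
R2 ← R2 − 395/888·R3.
Reading off the reduced rows gives a = -4, b = -5, c = -2.

a = -4, b = -5, c = -2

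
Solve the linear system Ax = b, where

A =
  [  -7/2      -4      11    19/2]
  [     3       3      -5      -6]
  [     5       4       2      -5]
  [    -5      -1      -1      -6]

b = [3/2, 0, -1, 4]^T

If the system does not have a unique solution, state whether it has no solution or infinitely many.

no solution

Row-reduce:
R1 ← R1 / (-7/2).
R2 ← R2 − 3·R1.
R3 ← R3 − 5·R1.
R4 ← R4 + 5·R1.
R2 ← R2 / (-3/7).
R1 ← R1 − 8/7·R2.
R3 ← R3 + 12/7·R2.
R4 ← R4 − 33/7·R2.
Swap R3 and R4.
R3 ← R3 / (32).
R1 ← R1 − 26/3·R3.
R2 ← R2 + 31/3·R3.
Row 4 reduces to 0 = -4, a contradiction. The system is inconsistent.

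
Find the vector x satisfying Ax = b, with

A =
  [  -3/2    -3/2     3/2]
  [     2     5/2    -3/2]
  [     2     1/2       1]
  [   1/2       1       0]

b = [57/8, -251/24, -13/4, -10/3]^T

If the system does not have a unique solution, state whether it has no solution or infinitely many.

Row-reduce the augmented matrix:
R1 ← R1 / (-3/2).
R2 ← R2 − 2·R1.
R3 ← R3 − 2·R1.
R4 ← R4 − 1/2·R1.
R2 ← R2 / (1/2).
R1 ← R1 − 1·R2.
R3 ← R3 + 3/2·R2.
R4 ← R4 − 1/2·R2.
R3 ← R3 / (9/2).
R1 ← R1 + 2·R3.
R2 ← R2 − 1·R3.
R4 reduces to 0 = 0, so the extra equation is consistent.
Reading off the reduced rows gives x_1 = -4/3, x_2 = -8/3, x_3 = 3/4.

x_1 = -4/3, x_2 = -8/3, x_3 = 3/4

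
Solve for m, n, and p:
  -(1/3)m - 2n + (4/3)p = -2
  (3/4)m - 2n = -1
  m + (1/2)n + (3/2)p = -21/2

Row-reduce the augmented matrix:
R1 ← R1 / (-1/3).
R2 ← R2 − 3/4·R1.
R3 ← R3 − 1·R1.
R2 ← R2 / (-13/2).
R1 ← R1 − 6·R2.
R3 ← R3 + 11/2·R2.
R3 ← R3 / (77/26).
R1 ← R1 + 16/13·R3.
R2 ← R2 + 6/13·R3.
Reading off the reduced rows gives m = -4, n = -1, p = -4.

m = -4, n = -1, p = -4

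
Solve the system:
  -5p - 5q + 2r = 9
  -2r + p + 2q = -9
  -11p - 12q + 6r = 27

Row-reduce:
R1 ← R1 / (-5).
R2 ← R2 − 1·R1.
R3 ← R3 + 11·R1.
R1 ← R1 − 1·R2.
R3 ← R3 + 1·R2.
Rank is 2 with 3 unknowns, leaving r free.

infinitely many solutions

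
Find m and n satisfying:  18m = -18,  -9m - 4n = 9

Row-reduce the augmented matrix:
R1 ← R1 / (18).
R2 ← R2 + 9·R1.
R2 ← R2 / (-4).
Reading off the reduced rows gives m = -1, n = 0.

m = -1, n = 0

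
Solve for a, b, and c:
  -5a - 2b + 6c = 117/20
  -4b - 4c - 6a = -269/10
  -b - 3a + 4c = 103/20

Row-reduce the augmented matrix:
R1 ← R1 / (-5).
R2 ← R2 + 6·R1.
R3 ← R3 + 3·R1.
R2 ← R2 / (-8/5).
R1 ← R1 − 2/5·R2.
R3 ← R3 − 1/5·R2.
R3 ← R3 / (-1).
R1 ← R1 + 4·R3.
R2 ← R2 − 7·R3.
Reading off the reduced rows gives a = 3/4, b = 3, c = 13/5.

a = 3/4, b = 3, c = 13/5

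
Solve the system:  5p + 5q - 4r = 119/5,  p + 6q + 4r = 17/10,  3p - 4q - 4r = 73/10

p = 3/2, q = 3/2, r = -11/5

Row-reduce the augmented matrix:
R1 ← R1 / (5).
R2 ← R2 − 1·R1.
R3 ← R3 − 3·R1.
R2 ← R2 / (5).
R1 ← R1 − 1·R2.
R3 ← R3 + 7·R2.
R3 ← R3 / (128/25).
R1 ← R1 + 44/25·R3.
R2 ← R2 − 24/25·R3.
Reading off the reduced rows gives p = 3/2, q = 3/2, r = -11/5.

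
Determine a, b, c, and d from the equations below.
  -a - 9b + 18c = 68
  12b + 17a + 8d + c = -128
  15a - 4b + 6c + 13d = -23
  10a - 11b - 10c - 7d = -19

a = -5, b = -5, c = 1, d = 2

Row-reduce the augmented matrix:
R1 ← R1 / (-1).
R2 ← R2 − 17·R1.
R3 ← R3 − 15·R1.
R4 ← R4 − 10·R1.
R2 ← R2 / (-141).
R1 ← R1 − 9·R2.
R3 ← R3 + 139·R2.
R4 ← R4 + 101·R2.
R3 ← R3 / (-3757/141).
R1 ← R1 − 75/47·R3.
R2 ← R2 + 307/141·R3.
R4 ← R4 + 7037/141·R3.
R4 ← R4 / (-83812/3757).
R1 ← R1 − 3069/3757·R4.
R2 ← R2 + 1783/3757·R4.
R3 ← R3 + 721/3757·R4.
Reading off the reduced rows gives a = -5, b = -5, c = 1, d = 2.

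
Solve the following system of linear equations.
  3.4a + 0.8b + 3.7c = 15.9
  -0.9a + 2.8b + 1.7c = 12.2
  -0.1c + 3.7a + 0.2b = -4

Row-reduce the augmented matrix:
R1 ← R1 / (17/5).
R2 ← R2 + 9/10·R1.
R3 ← R3 − 37/10·R1.
R2 ← R2 / (256/85).
R1 ← R1 − 4/17·R2.
R3 ← R3 + 57/85·R2.
R3 ← R3 / (-18073/5120).
R1 ← R1 − 225/256·R3.
R2 ← R2 − 911/1024·R3.
Reading off the reduced rows gives a = -1, b = 1, c = 5.

a = -1, b = 1, c = 5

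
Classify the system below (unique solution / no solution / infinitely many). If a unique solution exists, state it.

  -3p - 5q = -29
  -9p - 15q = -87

infinitely many solutions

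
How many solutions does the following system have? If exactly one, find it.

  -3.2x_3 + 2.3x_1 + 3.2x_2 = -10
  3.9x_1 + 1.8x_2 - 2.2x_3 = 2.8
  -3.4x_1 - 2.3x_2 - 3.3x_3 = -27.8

x_1 = 4, x_2 = -1, x_3 = 5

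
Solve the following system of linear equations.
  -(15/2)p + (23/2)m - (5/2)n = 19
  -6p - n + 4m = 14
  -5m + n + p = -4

no solution

Row-reduce:
R1 ← R1 / (23/2).
R2 ← R2 − 4·R1.
R3 ← R3 + 5·R1.
R2 ← R2 / (-3/23).
R1 ← R1 + 5/23·R2.
R3 ← R3 + 2/23·R2.
Row 3 reduces to 0 = -2/3, a contradiction. The system is inconsistent.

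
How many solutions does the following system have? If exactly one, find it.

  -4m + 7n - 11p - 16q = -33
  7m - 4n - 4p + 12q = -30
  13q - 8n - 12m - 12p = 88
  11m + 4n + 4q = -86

Row-reduce the augmented matrix:
R1 ← R1 / (-4).
R2 ← R2 − 7·R1.
R3 ← R3 + 12·R1.
R4 ← R4 − 11·R1.
R2 ← R2 / (33/4).
R1 ← R1 + 7/4·R2.
R3 ← R3 + 29·R2.
R4 ← R4 − 93/4·R2.
R3 ← R3 / (-668/11).
R1 ← R1 + 24/11·R3.
R2 ← R2 + 31/11·R3.
R4 ← R4 − 388/11·R3.
R4 ← R4 / (3935/501).
R1 ← R1 − 218/501·R4.
R2 ← R2 + 1443/668·R4.
R3 ← R3 + 157/2004·R4.
Reading off the reduced rows gives m = -6, n = -5, p = 2, q = 0.

m = -6, n = -5, p = 2, q = 0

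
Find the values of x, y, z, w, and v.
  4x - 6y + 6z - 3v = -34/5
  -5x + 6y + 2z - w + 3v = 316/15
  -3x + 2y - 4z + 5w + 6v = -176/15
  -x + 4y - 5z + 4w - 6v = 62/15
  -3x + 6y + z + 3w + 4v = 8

x = -2, y = 9/5, z = 4/3, w = -8/5, v = -4/3

Row-reduce the augmented matrix:
R1 ← R1 / (4).
R2 ← R2 + 5·R1.
R3 ← R3 + 3·R1.
R4 ← R4 + 1·R1.
R5 ← R5 + 3·R1.
R2 ← R2 / (-3/2).
R1 ← R1 + 3/2·R2.
R3 ← R3 + 5/2·R2.
R4 ← R4 − 5/2·R2.
R5 ← R5 − 3/2·R2.
R3 ← R3 / (-46/3).
R1 ← R1 + 8·R3.
R2 ← R2 + 19/3·R3.
R4 ← R4 − 37/3·R3.
R5 ← R5 − 15·R3.
R4 ← R4 / (177/23).
R1 ← R1 + 57/23·R4.
R2 ← R2 + 48/23·R4.
R3 ← R3 + 10/23·R4.
R5 ← R5 − 196/23·R4.
R5 ← R5 / (1215/118).
R1 ← R1 + 459/118·R5.
R2 ← R2 + 156/59·R5.
R3 ← R3 + 65/118·R5.
R4 ← R4 + 61/118·R5.
Reading off the reduced rows gives x = -2, y = 9/5, z = 4/3, w = -8/5, v = -4/3.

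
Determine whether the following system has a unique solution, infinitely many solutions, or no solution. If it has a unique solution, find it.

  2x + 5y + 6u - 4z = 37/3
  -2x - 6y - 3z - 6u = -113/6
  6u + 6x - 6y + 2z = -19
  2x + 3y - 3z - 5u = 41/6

x = -1/3, y = 3, z = 1/2, u = 0

Row-reduce the augmented matrix:
R1 ← R1 / (2).
R2 ← R2 + 2·R1.
R3 ← R3 − 6·R1.
R4 ← R4 − 2·R1.
R2 ← R2 / (-1).
R1 ← R1 − 5/2·R2.
R3 ← R3 + 21·R2.
R4 ← R4 + 2·R2.
R3 ← R3 / (161).
R1 ← R1 + 39/2·R3.
R2 ← R2 − 7·R3.
R4 ← R4 − 15·R3.
R4 ← R4 / (-1591/161).
R1 ← R1 − 249/161·R4.
R2 ← R2 − 12/23·R4.
R3 ← R3 + 12/161·R4.
Reading off the reduced rows gives x = -1/3, y = 3, z = 1/2, u = 0.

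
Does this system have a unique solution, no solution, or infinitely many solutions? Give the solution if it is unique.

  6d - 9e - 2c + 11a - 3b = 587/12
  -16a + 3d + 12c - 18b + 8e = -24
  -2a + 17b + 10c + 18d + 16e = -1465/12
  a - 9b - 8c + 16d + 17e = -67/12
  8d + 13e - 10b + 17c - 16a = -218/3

a = 3/2, b = -11/4, c = -7/3, d = -1/2, e = -5/2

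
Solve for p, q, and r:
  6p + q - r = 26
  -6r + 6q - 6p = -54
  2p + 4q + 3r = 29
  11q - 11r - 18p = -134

Row-reduce the augmented matrix:
R1 ← R1 / (6).
R2 ← R2 + 6·R1.
R3 ← R3 − 2·R1.
R4 ← R4 + 18·R1.
R2 ← R2 / (7).
R1 ← R1 − 1/6·R2.
R3 ← R3 − 11/3·R2.
R4 ← R4 − 14·R2.
R3 ← R3 / (7).
R2 ← R2 + 1·R3.
R4 reduces to 0 = 0, so the extra equation is consistent.
Reading off the reduced rows gives p = 5, q = 1, r = 5.

p = 5, q = 1, r = 5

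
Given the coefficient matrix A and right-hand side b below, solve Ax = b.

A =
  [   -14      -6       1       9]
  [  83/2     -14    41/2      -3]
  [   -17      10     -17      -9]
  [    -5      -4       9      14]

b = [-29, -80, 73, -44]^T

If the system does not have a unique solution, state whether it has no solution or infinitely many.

infinitely many solutions

Row-reduce:
R1 ← R1 / (-14).
R2 ← R2 − 83/2·R1.
R3 ← R3 + 17·R1.
R4 ← R4 + 5·R1.
R2 ← R2 / (-445/14).
R1 ← R1 − 3/7·R2.
R3 ← R3 − 121/7·R2.
R4 ← R4 + 13/7·R2.
R3 ← R3 / (-2427/445).
R1 ← R1 − 109/445·R3.
R2 ← R2 + 657/890·R3.
R4 ← R4 − 3236/445·R3.
Rank is 3 with 4 unknowns, leaving x_4 free.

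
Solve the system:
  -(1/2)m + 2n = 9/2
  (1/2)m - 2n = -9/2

Row-reduce:
R1 ← R1 / (-1/2).
R2 ← R2 − 1/2·R1.
Rank is 1 with 2 unknowns, leaving n free.

infinitely many solutions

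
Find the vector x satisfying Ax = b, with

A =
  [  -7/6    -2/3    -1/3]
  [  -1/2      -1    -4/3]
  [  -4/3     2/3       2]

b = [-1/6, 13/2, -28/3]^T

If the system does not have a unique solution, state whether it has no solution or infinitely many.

Row-reduce:
R1 ← R1 / (-7/6).
R2 ← R2 + 1/2·R1.
R3 ← R3 + 4/3·R1.
R2 ← R2 / (-5/7).
R1 ← R1 − 4/7·R2.
R3 ← R3 − 10/7·R2.
Row 3 reduces to 0 = 4, a contradiction. The system is inconsistent.

no solution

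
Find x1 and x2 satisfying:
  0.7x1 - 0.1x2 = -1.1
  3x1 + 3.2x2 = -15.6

Row-reduce the augmented matrix:
R1 ← R1 / (7/10).
R2 ← R2 − 3·R1.
R2 ← R2 / (127/35).
R1 ← R1 + 1/7·R2.
Reading off the reduced rows gives x1 = -2, x2 = -3.

x1 = -2, x2 = -3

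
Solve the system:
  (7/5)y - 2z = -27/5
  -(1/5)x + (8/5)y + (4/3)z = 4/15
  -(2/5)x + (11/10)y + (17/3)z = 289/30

no solution

Row-reduce:
Swap R1 and R2.
R1 ← R1 / (-1/5).
R3 ← R3 + 2/5·R1.
R2 ← R2 / (7/5).
R1 ← R1 + 8·R2.
R3 ← R3 + 21/10·R2.
Row 3 reduces to 0 = 1, a contradiction. The system is inconsistent.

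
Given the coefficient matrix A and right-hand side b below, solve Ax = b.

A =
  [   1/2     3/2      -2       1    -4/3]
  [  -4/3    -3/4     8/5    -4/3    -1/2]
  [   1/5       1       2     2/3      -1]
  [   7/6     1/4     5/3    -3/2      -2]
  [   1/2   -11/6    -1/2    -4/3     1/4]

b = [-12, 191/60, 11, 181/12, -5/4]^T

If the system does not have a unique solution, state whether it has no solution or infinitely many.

x_1 = 5, x_2 = 3, x_3 = 6, x_4 = -3, x_5 = 3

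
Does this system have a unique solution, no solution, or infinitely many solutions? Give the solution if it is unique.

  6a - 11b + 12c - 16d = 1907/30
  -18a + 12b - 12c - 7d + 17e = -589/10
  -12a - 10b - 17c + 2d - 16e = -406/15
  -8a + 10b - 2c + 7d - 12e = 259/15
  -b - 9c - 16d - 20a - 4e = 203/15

a = 5/4, b = 5/3, c = 11/5, d = -3, e = -3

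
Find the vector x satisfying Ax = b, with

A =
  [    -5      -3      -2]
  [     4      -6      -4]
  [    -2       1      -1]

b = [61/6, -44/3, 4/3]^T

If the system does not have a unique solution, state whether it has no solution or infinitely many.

Row-reduce the augmented matrix:
R1 ← R1 / (-5).
R2 ← R2 − 4·R1.
R3 ← R3 + 2·R1.
R2 ← R2 / (-42/5).
R1 ← R1 − 3/5·R2.
R3 ← R3 − 11/5·R2.
R3 ← R3 / (-5/3).
R2 ← R2 − 2/3·R3.
Reading off the reduced rows gives x_1 = -5/2, x_2 = -1, x_3 = 8/3.

x_1 = -5/2, x_2 = -1, x_3 = 8/3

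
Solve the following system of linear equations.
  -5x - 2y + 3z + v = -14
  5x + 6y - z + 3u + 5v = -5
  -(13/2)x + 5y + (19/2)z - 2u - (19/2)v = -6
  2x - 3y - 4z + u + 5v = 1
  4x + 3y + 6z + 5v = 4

Row-reduce:
R1 ← R1 / (-5).
R2 ← R2 − 5·R1.
R3 ← R3 + 13/2·R1.
R4 ← R4 − 2·R1.
R5 ← R5 − 4·R1.
R2 ← R2 / (4).
R1 ← R1 − 2/5·R2.
R3 ← R3 − 38/5·R2.
R4 ← R4 + 19/5·R2.
R5 ← R5 − 7/5·R2.
R3 ← R3 / (9/5).
R1 ← R1 + 4/5·R3.
R2 ← R2 − 1/2·R3.
R4 ← R4 + 9/10·R3.
R5 ← R5 − 77/10·R3.
Swap R4 and R5.
R4 ← R4 / (287/9).
R1 ← R1 + 67/18·R4.
R2 ← R2 − 26/9·R4.
R3 ← R3 + 77/18·R4.
Row 5 reduces to 0 = 3/2, a contradiction. The system is inconsistent.

no solution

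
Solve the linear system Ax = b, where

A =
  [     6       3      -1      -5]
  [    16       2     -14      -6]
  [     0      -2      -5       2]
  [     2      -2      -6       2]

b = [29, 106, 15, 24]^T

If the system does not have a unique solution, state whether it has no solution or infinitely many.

Row-reduce:
R1 ← R1 / (6).
R2 ← R2 − 16·R1.
R4 ← R4 − 2·R1.
R2 ← R2 / (-6).
R1 ← R1 − 1/2·R2.
R3 ← R3 + 2·R2.
R4 ← R4 + 3·R2.
R3 ← R3 / (-11/9).
R1 ← R1 + 10/9·R3.
R2 ← R2 − 17/9·R3.
Rank is 3 with 4 unknowns, leaving x_4 free.

infinitely many solutions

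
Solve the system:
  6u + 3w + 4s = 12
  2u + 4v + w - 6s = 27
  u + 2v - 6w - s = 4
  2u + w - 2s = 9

u = 5/2, v = 3, w = 1, s = -3/2

Row-reduce the augmented matrix:
R1 ← R1 / (6).
R2 ← R2 − 2·R1.
R3 ← R3 − 1·R1.
R4 ← R4 − 2·R1.
R2 ← R2 / (4).
R3 ← R3 − 2·R2.
R3 ← R3 / (-13/2).
R1 ← R1 − 1/2·R3.
R4 ← R4 / (-10/3).
R1 ← R1 − 32/39·R4.
R2 ← R2 + 11/6·R4.
R3 ← R3 + 4/13·R4.
Reading off the reduced rows gives u = 5/2, v = 3, w = 1, s = -3/2.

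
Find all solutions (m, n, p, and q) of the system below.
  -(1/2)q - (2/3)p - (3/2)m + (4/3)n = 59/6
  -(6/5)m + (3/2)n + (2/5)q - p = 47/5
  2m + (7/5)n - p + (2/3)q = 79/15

infinitely many solutions

Row-reduce:
R1 ← R1 / (-3/2).
R2 ← R2 + 6/5·R1.
R3 ← R3 − 2·R1.
R2 ← R2 / (13/30).
R1 ← R1 + 8/9·R2.
R3 ← R3 − 143/45·R2.
R3 ← R3 / (23/15).
R1 ← R1 + 20/39·R3.
R2 ← R2 + 14/13·R3.
Rank is 3 with 4 unknowns, leaving q free.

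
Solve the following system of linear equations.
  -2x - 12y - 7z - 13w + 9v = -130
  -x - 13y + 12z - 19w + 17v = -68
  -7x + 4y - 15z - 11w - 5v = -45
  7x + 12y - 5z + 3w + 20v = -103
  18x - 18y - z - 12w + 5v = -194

Row-reduce the augmented matrix:
R1 ← R1 / (-2).
R2 ← R2 + 1·R1.
R3 ← R3 + 7·R1.
R4 ← R4 − 7·R1.
R5 ← R5 − 18·R1.
R2 ← R2 / (-7).
R1 ← R1 − 6·R2.
R3 ← R3 − 46·R2.
R4 ← R4 + 30·R2.
R5 ← R5 + 126·R2.
R3 ← R3 / (1559/14).
R1 ← R1 − 235/14·R3.
R2 ← R2 + 31/14·R3.
R4 ← R4 + 1343/14·R3.
R5 ← R5 + 343·R3.
R4 ← R4 / (-46724/1559).
R1 ← R1 − 4626/1559·R4.
R2 ← R2 − 1307/1559·R4.
R3 ← R3 + 667/1559·R4.
R5 ← R5 + 79117/1559·R4.
R5 ← R5 / (-2872711/46724).
R1 ← R1 − 70599/23362·R5.
R2 ← R2 − 7653/46724·R5.
R3 ← R3 + 5693/46724·R5.
R4 ← R4 + 58069/46724·R5.
Reading off the reduced rows gives x = -5, y = 3, z = 6, w = 2, v = -4.

x = -5, y = 3, z = 6, w = 2, v = -4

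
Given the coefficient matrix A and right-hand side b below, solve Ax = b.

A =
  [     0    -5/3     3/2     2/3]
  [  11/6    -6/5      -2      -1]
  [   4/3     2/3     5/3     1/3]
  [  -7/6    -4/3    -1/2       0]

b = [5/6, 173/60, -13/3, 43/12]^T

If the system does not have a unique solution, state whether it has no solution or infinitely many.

Row-reduce the augmented matrix:
Swap R1 and R2.
R1 ← R1 / (11/6).
R3 ← R3 − 4/3·R1.
R4 ← R4 + 7/6·R1.
R2 ← R2 / (-5/3).
R1 ← R1 + 36/55·R2.
R3 ← R3 − 254/165·R2.
R4 ← R4 + 346/165·R2.
R3 ← R3 / (338/75).
R1 ← R1 + 42/25·R3.
R2 ← R2 + 9/10·R3.
R4 ← R4 + 183/50·R3.
R4 ← R4 / (-2537/22308).
R1 ← R1 + 339/1859·R4.
R2 ← R2 + 485/7436·R4.
R3 ← R3 − 1383/3718·R4.
Reading off the reduced rows gives x_1 = -1/2, x_2 = -3/2, x_3 = -2, x_4 = 2.

x_1 = -1/2, x_2 = -3/2, x_3 = -2, x_4 = 2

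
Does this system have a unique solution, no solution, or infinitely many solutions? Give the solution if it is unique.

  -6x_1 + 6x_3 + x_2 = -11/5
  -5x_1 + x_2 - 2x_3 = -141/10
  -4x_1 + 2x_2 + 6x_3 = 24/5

x_1 = 5/2, x_2 = 2, x_3 = 9/5

Row-reduce the augmented matrix:
R1 ← R1 / (-6).
R2 ← R2 + 5·R1.
R3 ← R3 + 4·R1.
R2 ← R2 / (1/6).
R1 ← R1 + 1/6·R2.
R3 ← R3 − 4/3·R2.
R3 ← R3 / (58).
R1 ← R1 + 8·R3.
R2 ← R2 + 42·R3.
Reading off the reduced rows gives x_1 = 5/2, x_2 = 2, x_3 = 9/5.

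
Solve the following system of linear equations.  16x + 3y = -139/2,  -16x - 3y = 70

no solution

Row-reduce:
R1 ← R1 / (16).
R2 ← R2 + 16·R1.
Row 2 reduces to 0 = 1/2, a contradiction. The system is inconsistent.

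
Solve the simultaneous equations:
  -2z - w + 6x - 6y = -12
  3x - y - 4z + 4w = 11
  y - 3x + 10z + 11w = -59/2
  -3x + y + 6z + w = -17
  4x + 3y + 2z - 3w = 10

Row-reduce:
R1 ← R1 / (6).
R2 ← R2 − 3·R1.
R3 ← R3 + 3·R1.
R4 ← R4 + 3·R1.
R5 ← R5 − 4·R1.
R2 ← R2 / (2).
R1 ← R1 + 1·R2.
R3 ← R3 + 2·R2.
R4 ← R4 + 2·R2.
R5 ← R5 − 7·R2.
R3 ← R3 / (6).
R1 ← R1 + 11/6·R3.
R2 ← R2 + 3/2·R3.
R4 ← R4 − 2·R3.
R5 ← R5 − 83/6·R3.
Swap R4 and R5.
R4 ← R4 / (-158/3).
R1 ← R1 − 20/3·R4.
R2 ← R2 − 6·R4.
R3 ← R3 − 5/2·R4.
Row 5 reduces to 0 = 1/6, a contradiction. The system is inconsistent.

no solution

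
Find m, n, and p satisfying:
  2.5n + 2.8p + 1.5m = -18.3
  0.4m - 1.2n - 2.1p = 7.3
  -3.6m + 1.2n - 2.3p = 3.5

m = -2, n = -5, p = -1

Row-reduce the augmented matrix:
R1 ← R1 / (3/2).
R2 ← R2 − 2/5·R1.
R3 ← R3 + 18/5·R1.
R2 ← R2 / (-28/15).
R1 ← R1 − 5/3·R2.
R3 ← R3 − 36/5·R2.
R3 ← R3 / (-164/25).
R1 ← R1 + 27/40·R3.
R2 ← R2 − 61/40·R3.
Reading off the reduced rows gives m = -2, n = -5, p = -1.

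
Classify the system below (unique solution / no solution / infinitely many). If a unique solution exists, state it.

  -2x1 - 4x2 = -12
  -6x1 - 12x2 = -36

infinitely many solutions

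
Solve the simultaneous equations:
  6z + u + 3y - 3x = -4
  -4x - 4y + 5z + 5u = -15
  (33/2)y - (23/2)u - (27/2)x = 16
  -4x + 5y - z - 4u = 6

Row-reduce:
R1 ← R1 / (-3).
R2 ← R2 + 4·R1.
R3 ← R3 + 27/2·R1.
R4 ← R4 + 4·R1.
R2 ← R2 / (-8).
R1 ← R1 + 1·R2.
R3 ← R3 − 3·R2.
R4 ← R4 − 1·R2.
R3 ← R3 / (-225/8).
R1 ← R1 + 13/8·R3.
R2 ← R2 − 3/8·R3.
R4 ← R4 + 75/8·R3.
Rank is 3 with 4 unknowns, leaving u free.

infinitely many solutions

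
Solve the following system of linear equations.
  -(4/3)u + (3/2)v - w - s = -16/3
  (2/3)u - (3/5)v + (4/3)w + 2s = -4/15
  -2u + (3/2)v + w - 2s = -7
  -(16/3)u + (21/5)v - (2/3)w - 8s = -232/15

no solution

Row-reduce:
R1 ← R1 / (-4/3).
R2 ← R2 − 2/3·R1.
R3 ← R3 + 2·R1.
R4 ← R4 + 16/3·R1.
R2 ← R2 / (3/20).
R1 ← R1 + 9/8·R2.
R3 ← R3 + 3/4·R2.
R4 ← R4 + 9/5·R2.
R3 ← R3 / (20/3).
R1 ← R1 − 7·R3.
R2 ← R2 − 50/9·R3.
R4 ← R4 − 40/3·R3.
Row 4 reduces to 0 = -2, a contradiction. The system is inconsistent.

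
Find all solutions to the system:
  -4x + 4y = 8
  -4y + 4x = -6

no solution

Row-reduce:
R1 ← R1 / (-4).
R2 ← R2 − 4·R1.
Row 2 reduces to 0 = 2, a contradiction. The system is inconsistent.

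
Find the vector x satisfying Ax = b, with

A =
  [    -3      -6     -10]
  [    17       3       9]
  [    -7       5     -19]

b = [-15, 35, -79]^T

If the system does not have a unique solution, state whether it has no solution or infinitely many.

Row-reduce the augmented matrix:
R1 ← R1 / (-3).
R2 ← R2 − 17·R1.
R3 ← R3 + 7·R1.
R2 ← R2 / (-31).
R1 ← R1 − 2·R2.
R3 ← R3 − 19·R2.
R3 ← R3 / (-2314/93).
R1 ← R1 − 8/31·R3.
R2 ← R2 − 143/93·R3.
Reading off the reduced rows gives x_1 = 1, x_2 = -3, x_3 = 3.

x_1 = 1, x_2 = -3, x_3 = 3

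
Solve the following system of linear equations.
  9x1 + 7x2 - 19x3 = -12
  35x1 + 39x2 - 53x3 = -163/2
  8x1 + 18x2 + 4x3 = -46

Row-reduce:
R1 ← R1 / (9).
R2 ← R2 − 35·R1.
R3 ← R3 − 8·R1.
R2 ← R2 / (106/9).
R1 ← R1 − 7/9·R2.
R3 ← R3 − 106/9·R2.
Row 3 reduces to 0 = -1/2, a contradiction. The system is inconsistent.

no solution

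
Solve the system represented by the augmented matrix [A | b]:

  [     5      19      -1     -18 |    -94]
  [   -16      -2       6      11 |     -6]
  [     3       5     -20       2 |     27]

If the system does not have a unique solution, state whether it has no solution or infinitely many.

infinitely many solutions

Row-reduce:
R1 ← R1 / (5).
R2 ← R2 + 16·R1.
R3 ← R3 − 3·R1.
R2 ← R2 / (294/5).
R1 ← R1 − 19/5·R2.
R3 ← R3 + 32/5·R2.
R3 ← R3 / (-401/21).
R1 ← R1 + 8/21·R3.
R2 ← R2 − 1/21·R3.
Rank is 3 with 4 unknowns, leaving x_4 free.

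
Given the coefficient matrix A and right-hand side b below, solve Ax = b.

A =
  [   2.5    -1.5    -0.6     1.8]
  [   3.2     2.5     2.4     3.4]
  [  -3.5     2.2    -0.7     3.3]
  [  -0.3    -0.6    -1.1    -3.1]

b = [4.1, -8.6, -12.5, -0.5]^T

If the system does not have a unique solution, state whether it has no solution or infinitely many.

x_1 = -1, x_2 = -6, x_3 = 4, x_4 = 0

Row-reduce the augmented matrix:
R1 ← R1 / (5/2).
R2 ← R2 − 16/5·R1.
R3 ← R3 + 7/2·R1.
R4 ← R4 + 3/10·R1.
R2 ← R2 / (221/50).
R1 ← R1 + 3/5·R2.
R3 ← R3 − 1/10·R2.
R4 ← R4 + 39/50·R2.
R3 ← R3 / (-17809/11050).
R1 ← R1 − 42/221·R3.
R2 ← R2 − 792/1105·R3.
R4 ← R4 + 521/850·R3.
R4 ← R4 / (-435838/89045).
R1 ← R1 − 27642/17809·R4.
R2 ← R2 − 4574/1619·R4.
R3 ← R3 + 64037/17809·R4.
Reading off the reduced rows gives x_1 = -1, x_2 = -6, x_3 = 4, x_4 = 0.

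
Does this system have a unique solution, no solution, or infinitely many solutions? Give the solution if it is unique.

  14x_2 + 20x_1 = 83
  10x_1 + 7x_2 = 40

no solution

Row-reduce:
R1 ← R1 / (20).
R2 ← R2 − 10·R1.
Row 2 reduces to 0 = -3/2, a contradiction. The system is inconsistent.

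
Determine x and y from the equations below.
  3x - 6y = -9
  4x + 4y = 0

Row-reduce the augmented matrix:
R1 ← R1 / (3).
R2 ← R2 − 4·R1.
R2 ← R2 / (12).
R1 ← R1 + 2·R2.
Reading off the reduced rows gives x = -1, y = 1.

x = -1, y = 1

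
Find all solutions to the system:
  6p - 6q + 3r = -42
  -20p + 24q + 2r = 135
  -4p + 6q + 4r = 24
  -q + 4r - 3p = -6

Row-reduce:
R1 ← R1 / (6).
R2 ← R2 + 20·R1.
R3 ← R3 + 4·R1.
R4 ← R4 + 3·R1.
R2 ← R2 / (4).
R1 ← R1 + 1·R2.
R3 ← R3 − 2·R2.
R4 ← R4 + 4·R2.
Swap R3 and R4.
R3 ← R3 / (35/2).
R1 ← R1 − 7/2·R3.
R2 ← R2 − 3·R3.
Row 4 reduces to 0 = -3/2, a contradiction. The system is inconsistent.

no solution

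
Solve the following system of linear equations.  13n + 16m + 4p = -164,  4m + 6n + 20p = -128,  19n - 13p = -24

m = -6, n = -4, p = -4

Row-reduce the augmented matrix:
R1 ← R1 / (16).
R2 ← R2 − 4·R1.
R2 ← R2 / (11/4).
R1 ← R1 − 13/16·R2.
R3 ← R3 − 19·R2.
R3 ← R3 / (-1587/11).
R1 ← R1 + 59/11·R3.
R2 ← R2 − 76/11·R3.
Reading off the reduced rows gives m = -6, n = -4, p = -4.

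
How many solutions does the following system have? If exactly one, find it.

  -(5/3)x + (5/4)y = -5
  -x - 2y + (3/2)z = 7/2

infinitely many solutions

Row-reduce:
R1 ← R1 / (-5/3).
R2 ← R2 + 1·R1.
R2 ← R2 / (-11/4).
R1 ← R1 + 3/4·R2.
Rank is 2 with 3 unknowns, leaving z free.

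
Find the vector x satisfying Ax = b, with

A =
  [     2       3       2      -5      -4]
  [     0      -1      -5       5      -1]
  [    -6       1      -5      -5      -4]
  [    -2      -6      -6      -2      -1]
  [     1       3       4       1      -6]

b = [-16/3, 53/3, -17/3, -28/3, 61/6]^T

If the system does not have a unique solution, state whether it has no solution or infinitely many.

x_1 = 1/2, x_2 = 5/3, x_3 = -1, x_4 = 8/3, x_5 = -1

Row-reduce the augmented matrix:
R1 ← R1 / (2).
R3 ← R3 + 6·R1.
R4 ← R4 + 2·R1.
R5 ← R5 − 1·R1.
R2 ← R2 / (-1).
R1 ← R1 − 3/2·R2.
R3 ← R3 − 10·R2.
R4 ← R4 + 3·R2.
R5 ← R5 − 3/2·R2.
R3 ← R3 / (-49).
R1 ← R1 + 13/2·R3.
R2 ← R2 − 5·R3.
R4 ← R4 − 11·R3.
R5 ← R5 + 9/2·R3.
R4 ← R4 / (-748/49).
R1 ← R1 − 50/49·R4.
R2 ← R2 + 95/49·R4.
R3 ← R3 + 30/49·R4.
R5 ← R5 − 404/49·R4.
R5 ← R5 / (-2747/374).
R1 ← R1 + 215/374·R5.
R2 ← R2 + 123/187·R5.
R3 ← R3 − 158/187·R5.
R4 ← R4 − 96/187·R5.
Reading off the reduced rows gives x_1 = 1/2, x_2 = 5/3, x_3 = -1, x_4 = 8/3, x_5 = -1.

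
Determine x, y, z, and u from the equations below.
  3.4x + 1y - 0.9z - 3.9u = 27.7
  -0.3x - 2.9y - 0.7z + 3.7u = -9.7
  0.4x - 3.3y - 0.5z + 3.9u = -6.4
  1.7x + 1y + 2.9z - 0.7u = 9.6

Row-reduce the augmented matrix:
R1 ← R1 / (17/5).
R2 ← R2 + 3/10·R1.
R3 ← R3 − 2/5·R1.
R4 ← R4 − 17/10·R1.
R2 ← R2 / (-239/85).
R1 ← R1 − 5/17·R2.
R3 ← R3 + 581/170·R2.
R4 ← R4 − 1/2·R2.
R3 ← R3 / (5289/9560).
R1 ← R1 + 331/956·R3.
R2 ← R2 − 265/956·R3.
R4 ← R4 − 30701/9560·R3.
R4 ← R4 / (1177/5289).
R1 ← R1 + 3284/5289·R4.
R2 ← R2 + 7054/5289·R4.
R3 ← R3 − 2675/5289·R4.
Reading off the reduced rows gives x = 5, y = -1, z = 0, u = -3.

x = 5, y = -1, z = 0, u = -3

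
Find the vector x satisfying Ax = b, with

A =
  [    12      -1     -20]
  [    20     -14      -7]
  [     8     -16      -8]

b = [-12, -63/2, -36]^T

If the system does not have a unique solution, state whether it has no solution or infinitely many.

Row-reduce the augmented matrix:
R1 ← R1 / (12).
R2 ← R2 − 20·R1.
R3 ← R3 − 8·R1.
R2 ← R2 / (-37/3).
R1 ← R1 + 1/12·R2.
R3 ← R3 + 46/3·R2.
R3 ← R3 / (-1014/37).
R1 ← R1 + 273/148·R3.
R2 ← R2 + 79/37·R3.
Reading off the reduced rows gives x_1 = 0, x_2 = 2, x_3 = 1/2.

x_1 = 0, x_2 = 2, x_3 = 1/2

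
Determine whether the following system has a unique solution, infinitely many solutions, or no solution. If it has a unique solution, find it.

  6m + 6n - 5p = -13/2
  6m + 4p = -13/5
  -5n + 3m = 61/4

m = 1/2, n = -11/4, p = -7/5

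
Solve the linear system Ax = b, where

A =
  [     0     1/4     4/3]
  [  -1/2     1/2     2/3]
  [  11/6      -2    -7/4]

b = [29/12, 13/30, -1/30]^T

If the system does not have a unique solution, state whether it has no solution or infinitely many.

x_1 = 4/5, x_2 = -1, x_3 = 2

Row-reduce the augmented matrix:
Swap R1 and R2.
R1 ← R1 / (-1/2).
R3 ← R3 − 11/6·R1.
R2 ← R2 / (1/4).
R1 ← R1 + 1·R2.
R3 ← R3 + 1/6·R2.
R3 ← R3 / (19/12).
R1 ← R1 − 4·R3.
R2 ← R2 − 16/3·R3.
Reading off the reduced rows gives x_1 = 4/5, x_2 = -1, x_3 = 2.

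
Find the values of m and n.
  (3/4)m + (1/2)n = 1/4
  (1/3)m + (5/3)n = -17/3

Row-reduce the augmented matrix:
R1 ← R1 / (3/4).
R2 ← R2 − 1/3·R1.
R2 ← R2 / (13/9).
R1 ← R1 − 2/3·R2.
Reading off the reduced rows gives m = 3, n = -4.

m = 3, n = -4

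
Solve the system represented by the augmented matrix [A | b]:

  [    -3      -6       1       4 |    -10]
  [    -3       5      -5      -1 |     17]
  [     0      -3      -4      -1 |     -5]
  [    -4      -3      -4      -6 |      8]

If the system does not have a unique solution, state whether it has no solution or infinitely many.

Row-reduce the augmented matrix:
R1 ← R1 / (-3).
R2 ← R2 + 3·R1.
R4 ← R4 + 4·R1.
R2 ← R2 / (11).
R1 ← R1 − 2·R2.
R3 ← R3 + 3·R2.
R4 ← R4 − 5·R2.
R3 ← R3 / (-62/11).
R1 ← R1 − 25/33·R3.
R2 ← R2 + 6/11·R3.
R4 ← R4 + 86/33·R3.
R4 ← R4 / (-247/31).
R1 ← R1 + 23/31·R4.
R2 ← R2 + 7/31·R4.
R3 ← R3 − 13/31·R4.
Reading off the reduced rows gives x_1 = -2, x_2 = 2, x_3 = 0, x_4 = -1.

x_1 = -2, x_2 = 2, x_3 = 0, x_4 = -1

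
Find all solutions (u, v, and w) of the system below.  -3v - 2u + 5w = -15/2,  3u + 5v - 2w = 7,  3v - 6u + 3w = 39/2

u = -5/2, v = 5/2, w = -1

Row-reduce the augmented matrix:
R1 ← R1 / (-2).
R2 ← R2 − 3·R1.
R3 ← R3 + 6·R1.
R2 ← R2 / (1/2).
R1 ← R1 − 3/2·R2.
R3 ← R3 − 12·R2.
R3 ← R3 / (-144).
R1 ← R1 + 19·R3.
R2 ← R2 − 11·R3.
Reading off the reduced rows gives u = -5/2, v = 5/2, w = -1.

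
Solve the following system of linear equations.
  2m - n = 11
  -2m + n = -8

no solution

Row-reduce:
R1 ← R1 / (2).
R2 ← R2 + 2·R1.
Row 2 reduces to 0 = 3, a contradiction. The system is inconsistent.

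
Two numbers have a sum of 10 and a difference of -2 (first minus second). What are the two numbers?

first number: 4, second number: 6

Let x = first number, y = second number.
  x + y = 10
  x - y = -2
Row-reduce the augmented matrix:
R2 ← R2 − 1·R1.
R2 ← R2 / (-2).
R1 ← R1 − 1·R2.
Reading off the reduced rows gives x = 4, y = 6.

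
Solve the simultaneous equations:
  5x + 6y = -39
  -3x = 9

x = -3, y = -4

Row-reduce the augmented matrix:
R1 ← R1 / (5).
R2 ← R2 + 3·R1.
R2 ← R2 / (18/5).
R1 ← R1 − 6/5·R2.
Reading off the reduced rows gives x = -3, y = -4.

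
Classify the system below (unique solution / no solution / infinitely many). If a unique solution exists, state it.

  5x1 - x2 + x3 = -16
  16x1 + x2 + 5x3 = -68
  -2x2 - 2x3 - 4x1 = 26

no solution

Row-reduce:
R1 ← R1 / (5).
R2 ← R2 − 16·R1.
R3 ← R3 + 4·R1.
R2 ← R2 / (21/5).
R1 ← R1 + 1/5·R2.
R3 ← R3 + 14/5·R2.
Row 3 reduces to 0 = 2, a contradiction. The system is inconsistent.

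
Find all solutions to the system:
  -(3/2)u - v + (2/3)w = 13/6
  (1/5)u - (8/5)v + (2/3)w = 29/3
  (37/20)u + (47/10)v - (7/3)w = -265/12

no solution

Row-reduce:
R1 ← R1 / (-3/2).
R2 ← R2 − 1/5·R1.
R3 ← R3 − 37/20·R1.
R2 ← R2 / (-26/15).
R1 ← R1 − 2/3·R2.
R3 ← R3 − 52/15·R2.
Row 3 reduces to 0 = 1/2, a contradiction. The system is inconsistent.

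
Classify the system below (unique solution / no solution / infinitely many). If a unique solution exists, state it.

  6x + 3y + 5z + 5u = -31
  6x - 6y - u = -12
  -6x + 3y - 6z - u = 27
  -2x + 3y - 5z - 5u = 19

x = -5/2, y = -1/3, z = -2, u = -1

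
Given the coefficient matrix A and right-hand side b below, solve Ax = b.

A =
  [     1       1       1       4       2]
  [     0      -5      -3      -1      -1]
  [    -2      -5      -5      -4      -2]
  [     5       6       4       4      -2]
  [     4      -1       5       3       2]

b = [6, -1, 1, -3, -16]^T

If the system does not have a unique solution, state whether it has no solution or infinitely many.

x_1 = -3, x_2 = 1, x_3 = -2, x_4 = 3, x_5 = -1

Row-reduce the augmented matrix:
R3 ← R3 + 2·R1.
R4 ← R4 − 5·R1.
R5 ← R5 − 4·R1.
R2 ← R2 / (-5).
R1 ← R1 − 1·R2.
R3 ← R3 + 3·R2.
R4 ← R4 − 1·R2.
R5 ← R5 + 5·R2.
R3 ← R3 / (-6/5).
R1 ← R1 − 2/5·R3.
R2 ← R2 − 3/5·R3.
R4 ← R4 + 8/5·R3.
R5 ← R5 − 4·R3.
R4 ← R4 / (-67/3).
R1 ← R1 − 16/3·R4.
R2 ← R2 − 5/2·R4.
R3 ← R3 + 23/6·R4.
R5 ← R5 − 10/3·R4.
R5 ← R5 / (89/67).
R1 ← R1 + 72/67·R5.
R2 ← R2 + 17/67·R5.
R3 ← R3 − 35/67·R5.
R4 ← R4 − 47/67·R5.
Reading off the reduced rows gives x_1 = -3, x_2 = 1, x_3 = -2, x_4 = 3, x_5 = -1.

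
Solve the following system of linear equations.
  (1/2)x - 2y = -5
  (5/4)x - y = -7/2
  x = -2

no solution

Row-reduce:
R1 ← R1 / (1/2).
R2 ← R2 − 5/4·R1.
R3 ← R3 − 1·R1.
R2 ← R2 / (4).
R1 ← R1 + 4·R2.
R3 ← R3 − 4·R2.
Row 3 reduces to 0 = -1, a contradiction. The system is inconsistent.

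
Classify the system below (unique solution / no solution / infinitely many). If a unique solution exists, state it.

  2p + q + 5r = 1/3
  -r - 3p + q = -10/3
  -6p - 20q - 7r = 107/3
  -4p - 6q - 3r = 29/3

p = 1/3, q = -2, r = 1/3

Row-reduce the augmented matrix:
R1 ← R1 / (2).
R2 ← R2 + 3·R1.
R3 ← R3 + 6·R1.
R4 ← R4 + 4·R1.
R2 ← R2 / (5/2).
R1 ← R1 − 1/2·R2.
R3 ← R3 + 17·R2.
R4 ← R4 + 4·R2.
R3 ← R3 / (261/5).
R1 ← R1 − 6/5·R3.
R2 ← R2 − 13/5·R3.
R4 ← R4 − 87/5·R3.
R4 reduces to 0 = 0, so the extra equation is consistent.
Reading off the reduced rows gives p = 1/3, q = -2, r = 1/3.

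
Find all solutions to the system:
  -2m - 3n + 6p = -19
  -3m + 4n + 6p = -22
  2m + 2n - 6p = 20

m = -4, n = -1, p = -5

Row-reduce the augmented matrix:
R1 ← R1 / (-2).
R2 ← R2 + 3·R1.
R3 ← R3 − 2·R1.
R2 ← R2 / (17/2).
R1 ← R1 − 3/2·R2.
R3 ← R3 + 1·R2.
R3 ← R3 / (-6/17).
R1 ← R1 + 42/17·R3.
R2 ← R2 + 6/17·R3.
Reading off the reduced rows gives m = -4, n = -1, p = -5.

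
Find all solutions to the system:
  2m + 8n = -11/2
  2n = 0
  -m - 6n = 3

Row-reduce:
R1 ← R1 / (2).
R3 ← R3 + 1·R1.
R2 ← R2 / (2).
R1 ← R1 − 4·R2.
R3 ← R3 + 2·R2.
Row 3 reduces to 0 = 1/4, a contradiction. The system is inconsistent.

no solution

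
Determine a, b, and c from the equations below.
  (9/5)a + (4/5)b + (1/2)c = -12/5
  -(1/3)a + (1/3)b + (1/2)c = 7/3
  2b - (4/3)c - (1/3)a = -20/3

Row-reduce the augmented matrix:
R1 ← R1 / (9/5).
R2 ← R2 + 1/3·R1.
R3 ← R3 + 1/3·R1.
R2 ← R2 / (13/27).
R1 ← R1 − 4/9·R2.
R3 ← R3 − 58/27·R2.
R3 ← R3 / (-101/26).
R1 ← R1 + 7/26·R3.
R2 ← R2 − 16/13·R3.
Reading off the reduced rows gives a = -2, b = -1, c = 4.

a = -2, b = -1, c = 4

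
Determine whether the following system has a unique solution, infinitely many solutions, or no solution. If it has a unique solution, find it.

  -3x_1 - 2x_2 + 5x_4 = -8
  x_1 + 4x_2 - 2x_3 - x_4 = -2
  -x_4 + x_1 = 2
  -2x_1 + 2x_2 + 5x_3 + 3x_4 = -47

Row-reduce the augmented matrix:
R1 ← R1 / (-3).
R2 ← R2 − 1·R1.
R3 ← R3 − 1·R1.
R4 ← R4 + 2·R1.
R2 ← R2 / (10/3).
R1 ← R1 − 2/3·R2.
R3 ← R3 + 2/3·R2.
R4 ← R4 − 10/3·R2.
R3 ← R3 / (-2/5).
R1 ← R1 − 2/5·R3.
R2 ← R2 + 3/5·R3.
R4 ← R4 − 7·R3.
R4 ← R4 / (13).
R1 ← R1 + 1·R4.
R2 ← R2 + 1·R4.
R3 ← R3 + 2·R4.
Reading off the reduced rows gives x_1 = -3, x_2 = -4, x_3 = -6, x_4 = -5.

x_1 = -3, x_2 = -4, x_3 = -6, x_4 = -5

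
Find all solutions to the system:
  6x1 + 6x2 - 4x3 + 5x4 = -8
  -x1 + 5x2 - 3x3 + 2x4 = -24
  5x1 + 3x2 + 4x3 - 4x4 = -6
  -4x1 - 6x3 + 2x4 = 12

x1 = 4, x2 = -6, x3 = -6, x4 = -4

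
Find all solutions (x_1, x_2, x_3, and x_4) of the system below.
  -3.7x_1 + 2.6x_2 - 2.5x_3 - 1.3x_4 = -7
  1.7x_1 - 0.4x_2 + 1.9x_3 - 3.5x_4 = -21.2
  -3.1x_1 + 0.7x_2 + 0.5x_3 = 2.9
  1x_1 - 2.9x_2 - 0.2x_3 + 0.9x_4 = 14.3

x_1 = -2, x_2 = -4, x_3 = -1, x_4 = 5

Row-reduce the augmented matrix:
R1 ← R1 / (-37/10).
R2 ← R2 − 17/10·R1.
R3 ← R3 + 31/10·R1.
R4 ← R4 − 1·R1.
R2 ← R2 / (147/185).
R1 ← R1 + 26/37·R2.
R3 ← R3 + 547/370·R2.
R4 ← R4 + 813/370·R2.
R3 ← R3 / (5869/1470).
R1 ← R1 − 197/147·R3.
R2 ← R2 − 139/147·R3.
R4 ← R4 − 589/490·R3.
R4 ← R4 / (-258659/29345).
R1 ← R1 + 6332/5869·R4.
R2 ← R2 + 21181/5869·R4.
R3 ← R3 + 9605/5869·R4.
Reading off the reduced rows gives x_1 = -2, x_2 = -4, x_3 = -1, x_4 = 5.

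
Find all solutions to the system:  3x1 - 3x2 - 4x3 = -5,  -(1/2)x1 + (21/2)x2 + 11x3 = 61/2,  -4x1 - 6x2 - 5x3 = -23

Row-reduce:
R1 ← R1 / (3).
R2 ← R2 + 1/2·R1.
R3 ← R3 + 4·R1.
R2 ← R2 / (10).
R1 ← R1 + 1·R2.
R3 ← R3 + 10·R2.
Rank is 2 with 3 unknowns, leaving x3 free.

infinitely many solutions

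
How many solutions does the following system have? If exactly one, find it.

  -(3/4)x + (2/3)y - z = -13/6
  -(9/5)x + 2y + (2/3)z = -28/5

Row-reduce:
R1 ← R1 / (-3/4).
R2 ← R2 + 9/5·R1.
R2 ← R2 / (2/5).
R1 ← R1 + 8/9·R2.
Rank is 2 with 3 unknowns, leaving z free.

infinitely many solutions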